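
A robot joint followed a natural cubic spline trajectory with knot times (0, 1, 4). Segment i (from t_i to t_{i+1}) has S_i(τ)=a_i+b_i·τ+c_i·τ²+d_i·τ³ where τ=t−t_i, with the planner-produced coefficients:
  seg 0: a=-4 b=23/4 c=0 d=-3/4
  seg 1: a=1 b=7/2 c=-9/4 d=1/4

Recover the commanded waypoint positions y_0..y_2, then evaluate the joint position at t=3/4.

y_0 = S_0(0) = a_0 = -4
y_1 = S_1(0) = a_1 = 1
y_2 = S_1(3) = -2
t_q=3/4 is in segment 0 (τ=3/4); S_0(τ)=-1/256

y_0=-4 y_1=1 y_2=-2
S(3/4) = -1/256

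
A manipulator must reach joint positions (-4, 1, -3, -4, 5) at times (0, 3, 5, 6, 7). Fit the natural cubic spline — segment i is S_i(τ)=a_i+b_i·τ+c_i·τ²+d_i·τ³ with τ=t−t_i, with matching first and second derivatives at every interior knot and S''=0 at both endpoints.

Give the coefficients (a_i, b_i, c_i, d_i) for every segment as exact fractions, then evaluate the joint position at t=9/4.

Δ: Δ0=5/3, Δ1=-2, Δ2=-1, Δ3=9
row 1: diag=10, rhs=-22; c'=1/5, d'=-11/5
row 2: denom=6−2·1/5=28/5; d'=(6−2·-11/5)/(28/5)=13/7
row 3: denom=4−1·5/28=107/28; d'=(60−1·13/7)/(107/28)=1628/107
back: M3=1628/107
back: M2=13/7−5/28·1628/107=-92/107
back: M1=-11/5−1/5·-92/107=-217/107
M: M0=0, M1=-217/107, M2=-92/107, M3=1628/107, M4=0
seg 0: a=-4, c=M0/2=0, d=(M1−M0)/(6·3)=-217/1926, b=Δ0−h0·(2M0+M1)/6=1721/642
seg 1: a=1, c=M1/2=-217/214, d=(M2−M1)/(6·2)=125/1284, b=Δ1−h1·(2M1+M2)/6=-116/321
seg 2: a=-3, c=M2/2=-46/107, d=(M3−M2)/(6·1)=860/321, b=Δ2−h2·(2M2+M3)/6=-1043/321
seg 3: a=-4, c=M3/2=814/107, d=(M4−M3)/(6·1)=-814/321, b=Δ3−h3·(2M3+M4)/6=1261/321
t_q=9/4 → seg 0, τ=9/4; S=-4+1721/642·τ+0·τ²+-217/1926·τ³=10247/13696

  seg 0: a=-4 b=1721/642 c=0 d=-217/1926
  seg 1: a=1 b=-116/321 c=-217/214 d=125/1284
  seg 2: a=-3 b=-1043/321 c=-46/107 d=860/321
  seg 3: a=-4 b=1261/321 c=814/107 d=-814/321
S(9/4) = 10247/13696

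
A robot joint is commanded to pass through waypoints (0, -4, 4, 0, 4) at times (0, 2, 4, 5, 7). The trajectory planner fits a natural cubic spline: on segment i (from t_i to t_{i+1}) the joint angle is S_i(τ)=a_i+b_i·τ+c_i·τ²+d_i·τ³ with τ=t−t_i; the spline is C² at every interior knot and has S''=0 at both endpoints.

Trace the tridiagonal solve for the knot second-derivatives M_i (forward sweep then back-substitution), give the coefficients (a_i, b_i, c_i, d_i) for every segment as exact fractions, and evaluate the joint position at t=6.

Δ: Δ0=-2, Δ1=4, Δ2=-4, Δ3=2
row 1: diag=8, rhs=36; c'=1/4, d'=9/2
row 2: denom=6−2·1/4=11/2; d'=(-48−2·9/2)/(11/2)=-114/11
row 3: denom=6−1·2/11=64/11; d'=(36−1·-114/11)/(64/11)=255/32
back: M3=255/32
back: M2=-114/11−2/11·255/32=-189/16
back: M1=9/2−1/4·-189/16=477/64
M: M0=0, M1=477/64, M2=-189/16, M3=255/32, M4=0
seg 0: a=0, c=M0/2=0, d=(M1−M0)/(6·2)=159/256, b=Δ0−h0·(2M0+M1)/6=-287/64
seg 1: a=-4, c=M1/2=477/128, d=(M2−M1)/(6·2)=-411/256, b=Δ1−h1·(2M1+M2)/6=95/32
seg 2: a=4, c=M2/2=-189/32, d=(M3−M2)/(6·1)=211/64, b=Δ2−h2·(2M2+M3)/6=-89/64
seg 3: a=0, c=M3/2=255/64, d=(M4−M3)/(6·2)=-85/128, b=Δ3−h3·(2M3+M4)/6=-53/16
t_q=6 → seg 3, τ=1; S=0+-53/16·τ+255/64·τ²+-85/128·τ³=1/128

  seg 0: a=0 b=-287/64 c=0 d=159/256
  seg 1: a=-4 b=95/32 c=477/128 d=-411/256
  seg 2: a=4 b=-89/64 c=-189/32 d=211/64
  seg 3: a=0 b=-53/16 c=255/64 d=-85/128
S(6) = 1/128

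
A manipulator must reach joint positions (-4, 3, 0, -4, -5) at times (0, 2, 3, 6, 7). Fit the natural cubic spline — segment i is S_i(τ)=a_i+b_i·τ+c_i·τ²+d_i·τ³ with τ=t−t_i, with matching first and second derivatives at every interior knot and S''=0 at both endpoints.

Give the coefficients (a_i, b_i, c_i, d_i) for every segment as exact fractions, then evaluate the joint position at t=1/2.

  seg 0: a=-4 b=400/69 c=0 d=-317/552
  seg 1: a=3 b=-151/138 c=-317/92 d=425/276
  seg 2: a=0 b=-929/276 c=27/23 d=-137/828
  seg 3: a=-4 b=-109/138 c=-29/92 d=29/276
S(1/2) = -1727/1472

Δ: Δ0=7/2, Δ1=-3, Δ2=-4/3, Δ3=-1
row 1: diag=6, rhs=-39; c'=1/6, d'=-13/2
row 2: denom=8−1·1/6=47/6; d'=(10−1·-13/2)/(47/6)=99/47
row 3: denom=8−3·18/47=322/47; d'=(2−3·99/47)/(322/47)=-29/46
back: M3=-29/46
back: M2=99/47−18/47·-29/46=54/23
back: M1=-13/2−1/6·54/23=-317/46
M: M0=0, M1=-317/46, M2=54/23, M3=-29/46, M4=0
seg 0: a=-4, c=M0/2=0, d=(M1−M0)/(6·2)=-317/552, b=Δ0−h0·(2M0+M1)/6=400/69
seg 1: a=3, c=M1/2=-317/92, d=(M2−M1)/(6·1)=425/276, b=Δ1−h1·(2M1+M2)/6=-151/138
seg 2: a=0, c=M2/2=27/23, d=(M3−M2)/(6·3)=-137/828, b=Δ2−h2·(2M2+M3)/6=-929/276
seg 3: a=-4, c=M3/2=-29/92, d=(M4−M3)/(6·1)=29/276, b=Δ3−h3·(2M3+M4)/6=-109/138
t_q=1/2 → seg 0, τ=1/2; S=-4+400/69·τ+0·τ²+-317/552·τ³=-1727/1472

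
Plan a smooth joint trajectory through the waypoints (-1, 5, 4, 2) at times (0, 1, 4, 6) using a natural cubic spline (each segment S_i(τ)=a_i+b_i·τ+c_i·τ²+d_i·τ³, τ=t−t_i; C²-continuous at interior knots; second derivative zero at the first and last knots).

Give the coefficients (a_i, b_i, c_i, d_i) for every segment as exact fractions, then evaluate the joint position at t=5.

Δ: Δ0=6, Δ1=-1/3, Δ2=-1
row 1: diag=8, rhs=-38; c'=3/8, d'=-19/4
row 2: denom=10−3·3/8=71/8; d'=(-4−3·-19/4)/(71/8)=82/71
back: M2=82/71
back: M1=-19/4−3/8·82/71=-368/71
M: M0=0, M1=-368/71, M2=82/71, M3=0
seg 0: a=-1, c=M0/2=0, d=(M1−M0)/(6·1)=-184/213, b=Δ0−h0·(2M0+M1)/6=1462/213
seg 1: a=5, c=M1/2=-184/71, d=(M2−M1)/(6·3)=25/71, b=Δ1−h1·(2M1+M2)/6=910/213
seg 2: a=4, c=M2/2=41/71, d=(M3−M2)/(6·2)=-41/426, b=Δ2−h2·(2M2+M3)/6=-377/213
t_q=5 → seg 2, τ=1; S=4+-377/213·τ+41/71·τ²+-41/426·τ³=385/142

  seg 0: a=-1 b=1462/213 c=0 d=-184/213
  seg 1: a=5 b=910/213 c=-184/71 d=25/71
  seg 2: a=4 b=-377/213 c=41/71 d=-41/426
S(5) = 385/142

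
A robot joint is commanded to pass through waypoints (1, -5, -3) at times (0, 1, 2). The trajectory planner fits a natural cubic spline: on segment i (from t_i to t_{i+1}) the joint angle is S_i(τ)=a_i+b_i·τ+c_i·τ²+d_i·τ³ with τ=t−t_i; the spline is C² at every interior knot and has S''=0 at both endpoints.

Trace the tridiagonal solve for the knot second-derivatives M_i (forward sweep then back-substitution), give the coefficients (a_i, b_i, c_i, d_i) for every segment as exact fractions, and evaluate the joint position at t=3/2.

  seg 0: a=1 b=-8 c=0 d=2
  seg 1: a=-5 b=-2 c=6 d=-2
S(3/2) = -19/4

Δ: Δ0=-6, Δ1=2
row 1: diag=4, rhs=48; c'=1/4, d'=12
back: M1=12
M: M0=0, M1=12, M2=0
seg 0: a=1, c=M0/2=0, d=(M1−M0)/(6·1)=2, b=Δ0−h0·(2M0+M1)/6=-8
seg 1: a=-5, c=M1/2=6, d=(M2−M1)/(6·1)=-2, b=Δ1−h1·(2M1+M2)/6=-2
t_q=3/2 → seg 1, τ=1/2; S=-5+-2·τ+6·τ²+-2·τ³=-19/4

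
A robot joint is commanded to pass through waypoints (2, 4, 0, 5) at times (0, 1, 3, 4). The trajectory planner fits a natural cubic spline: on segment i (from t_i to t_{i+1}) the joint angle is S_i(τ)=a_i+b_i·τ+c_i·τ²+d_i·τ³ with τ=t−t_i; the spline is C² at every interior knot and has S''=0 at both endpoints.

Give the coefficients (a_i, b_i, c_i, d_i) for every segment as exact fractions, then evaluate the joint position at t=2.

  seg 0: a=2 b=51/16 c=0 d=-19/16
  seg 1: a=4 b=-3/8 c=-57/16 d=11/8
  seg 2: a=0 b=15/8 c=75/16 d=-25/16
S(2) = 23/16

Δ: Δ0=2, Δ1=-2, Δ2=5
row 1: diag=6, rhs=-24; c'=1/3, d'=-4
row 2: denom=6−2·1/3=16/3; d'=(42−2·-4)/(16/3)=75/8
back: M2=75/8
back: M1=-4−1/3·75/8=-57/8
M: M0=0, M1=-57/8, M2=75/8, M3=0
seg 0: a=2, c=M0/2=0, d=(M1−M0)/(6·1)=-19/16, b=Δ0−h0·(2M0+M1)/6=51/16
seg 1: a=4, c=M1/2=-57/16, d=(M2−M1)/(6·2)=11/8, b=Δ1−h1·(2M1+M2)/6=-3/8
seg 2: a=0, c=M2/2=75/16, d=(M3−M2)/(6·1)=-25/16, b=Δ2−h2·(2M2+M3)/6=15/8
t_q=2 → seg 1, τ=1; S=4+-3/8·τ+-57/16·τ²+11/8·τ³=23/16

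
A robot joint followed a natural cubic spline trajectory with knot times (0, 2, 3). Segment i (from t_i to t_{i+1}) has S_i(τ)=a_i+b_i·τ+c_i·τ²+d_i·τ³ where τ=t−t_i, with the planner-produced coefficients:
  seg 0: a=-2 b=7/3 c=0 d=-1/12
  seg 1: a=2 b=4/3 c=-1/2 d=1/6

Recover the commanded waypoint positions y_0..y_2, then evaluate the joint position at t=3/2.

y_0=-2 y_1=2 y_2=3
S(3/2) = 39/32

y_0 = S_0(0) = a_0 = -2
y_1 = S_1(0) = a_1 = 2
y_2 = S_1(1) = 3
t_q=3/2 is in segment 0 (τ=3/2); S_0(τ)=39/32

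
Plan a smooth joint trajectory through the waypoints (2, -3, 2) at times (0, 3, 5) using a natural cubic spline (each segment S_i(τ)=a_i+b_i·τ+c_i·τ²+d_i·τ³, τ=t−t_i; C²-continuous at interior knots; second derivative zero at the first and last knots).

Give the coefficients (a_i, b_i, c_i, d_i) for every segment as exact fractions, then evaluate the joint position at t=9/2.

Δ: Δ0=-5/3, Δ1=5/2
row 1: diag=10, rhs=25; c'=1/5, d'=5/2
back: M1=5/2
M: M0=0, M1=5/2, M2=0
seg 0: a=2, c=M0/2=0, d=(M1−M0)/(6·3)=5/36, b=Δ0−h0·(2M0+M1)/6=-35/12
seg 1: a=-3, c=M1/2=5/4, d=(M2−M1)/(6·2)=-5/24, b=Δ1−h1·(2M1+M2)/6=5/6
t_q=9/2 → seg 1, τ=3/2; S=-3+5/6·τ+5/4·τ²+-5/24·τ³=23/64

  seg 0: a=2 b=-35/12 c=0 d=5/36
  seg 1: a=-3 b=5/6 c=5/4 d=-5/24
S(9/2) = 23/64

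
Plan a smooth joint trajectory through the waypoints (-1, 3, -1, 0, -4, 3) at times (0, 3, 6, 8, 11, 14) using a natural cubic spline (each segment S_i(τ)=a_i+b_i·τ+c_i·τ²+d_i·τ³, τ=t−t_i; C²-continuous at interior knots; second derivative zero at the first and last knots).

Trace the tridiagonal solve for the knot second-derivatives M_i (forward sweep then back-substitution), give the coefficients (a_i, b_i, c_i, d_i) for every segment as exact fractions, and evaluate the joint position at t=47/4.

Δ: Δ0=4/3, Δ1=-4/3, Δ2=1/2, Δ3=-4/3, Δ4=7/3
row 1: diag=12, rhs=-16; c'=1/4, d'=-4/3
row 2: denom=10−3·1/4=37/4; d'=(11−3·-4/3)/(37/4)=60/37
row 3: denom=10−2·8/37=354/37; d'=(-11−2·60/37)/(354/37)=-527/354
row 4: denom=12−3·37/118=1305/118; d'=(22−3·-527/354)/(1305/118)=347/145
back: M4=347/145
back: M3=-527/354−37/118·347/145=-974/435
back: M2=60/37−8/37·-974/435=916/435
back: M1=-4/3−1/4·916/435=-809/435
M: M0=0, M1=-809/435, M2=916/435, M3=-974/435, M4=347/145, M5=0
seg 0: a=-1, c=M0/2=0, d=(M1−M0)/(6·3)=-809/7830, b=Δ0−h0·(2M0+M1)/6=1969/870
seg 1: a=3, c=M1/2=-809/870, d=(M2−M1)/(6·3)=115/522, b=Δ1−h1·(2M1+M2)/6=-229/435
seg 2: a=-1, c=M2/2=458/435, d=(M3−M2)/(6·2)=-21/58, b=Δ2−h2·(2M2+M3)/6=-137/870
seg 3: a=0, c=M3/2=-487/435, d=(M4−M3)/(6·3)=403/1566, b=Δ3−h3·(2M3+M4)/6=-253/870
seg 4: a=-4, c=M4/2=347/290, d=(M5−M4)/(6·3)=-347/2610, b=Δ4−h4·(2M4+M5)/6=-26/435
t_q=47/4 → seg 4, τ=3/4; S=-4+-26/435·τ+347/290·τ²+-347/2610·τ³=-63621/18560

  seg 0: a=-1 b=1969/870 c=0 d=-809/7830
  seg 1: a=3 b=-229/435 c=-809/870 d=115/522
  seg 2: a=-1 b=-137/870 c=458/435 d=-21/58
  seg 3: a=0 b=-253/870 c=-487/435 d=403/1566
  seg 4: a=-4 b=-26/435 c=347/290 d=-347/2610
S(47/4) = -63621/18560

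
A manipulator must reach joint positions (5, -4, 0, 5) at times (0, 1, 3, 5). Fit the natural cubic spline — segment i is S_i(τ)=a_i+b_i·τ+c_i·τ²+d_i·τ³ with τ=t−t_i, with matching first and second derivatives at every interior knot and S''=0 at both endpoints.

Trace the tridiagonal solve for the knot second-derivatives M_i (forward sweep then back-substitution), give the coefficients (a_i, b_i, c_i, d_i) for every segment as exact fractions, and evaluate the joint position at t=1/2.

Δ: Δ0=-9, Δ1=2, Δ2=5/2
row 1: diag=6, rhs=66; c'=1/3, d'=11
row 2: denom=8−2·1/3=22/3; d'=(3−2·11)/(22/3)=-57/22
back: M2=-57/22
back: M1=11−1/3·-57/22=261/22
M: M0=0, M1=261/22, M2=-57/22, M3=0
seg 0: a=5, c=M0/2=0, d=(M1−M0)/(6·1)=87/44, b=Δ0−h0·(2M0+M1)/6=-483/44
seg 1: a=-4, c=M1/2=261/44, d=(M2−M1)/(6·2)=-53/44, b=Δ1−h1·(2M1+M2)/6=-111/22
seg 2: a=0, c=M2/2=-57/44, d=(M3−M2)/(6·2)=19/88, b=Δ2−h2·(2M2+M3)/6=93/22
t_q=1/2 → seg 0, τ=1/2; S=5+-483/44·τ+0·τ²+87/44·τ³=-85/352

  seg 0: a=5 b=-483/44 c=0 d=87/44
  seg 1: a=-4 b=-111/22 c=261/44 d=-53/44
  seg 2: a=0 b=93/22 c=-57/44 d=19/88
S(1/2) = -85/352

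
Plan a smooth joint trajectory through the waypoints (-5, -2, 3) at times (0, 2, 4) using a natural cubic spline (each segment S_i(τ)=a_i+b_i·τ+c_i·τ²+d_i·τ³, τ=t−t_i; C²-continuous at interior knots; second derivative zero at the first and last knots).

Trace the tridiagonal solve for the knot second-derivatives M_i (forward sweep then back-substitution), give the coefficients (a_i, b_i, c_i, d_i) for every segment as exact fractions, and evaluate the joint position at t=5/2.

  seg 0: a=-5 b=5/4 c=0 d=1/16
  seg 1: a=-2 b=2 c=3/8 d=-1/16
S(5/2) = -117/128

Δ: Δ0=3/2, Δ1=5/2
row 1: diag=8, rhs=6; c'=1/4, d'=3/4
back: M1=3/4
M: M0=0, M1=3/4, M2=0
seg 0: a=-5, c=M0/2=0, d=(M1−M0)/(6·2)=1/16, b=Δ0−h0·(2M0+M1)/6=5/4
seg 1: a=-2, c=M1/2=3/8, d=(M2−M1)/(6·2)=-1/16, b=Δ1−h1·(2M1+M2)/6=2
t_q=5/2 → seg 1, τ=1/2; S=-2+2·τ+3/8·τ²+-1/16·τ³=-117/128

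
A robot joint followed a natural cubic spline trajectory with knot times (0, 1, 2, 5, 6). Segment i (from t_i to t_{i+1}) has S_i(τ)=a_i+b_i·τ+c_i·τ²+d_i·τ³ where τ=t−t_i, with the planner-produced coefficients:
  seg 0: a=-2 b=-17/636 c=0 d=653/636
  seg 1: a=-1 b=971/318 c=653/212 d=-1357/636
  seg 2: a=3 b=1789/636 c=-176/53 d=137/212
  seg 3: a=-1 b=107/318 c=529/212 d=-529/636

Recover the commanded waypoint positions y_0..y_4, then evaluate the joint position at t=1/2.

y_0 = S_0(0) = a_0 = -2
y_1 = S_1(0) = a_1 = -1
y_2 = S_2(0) = a_2 = 3
y_3 = S_3(0) = a_3 = -1
y_4 = S_3(1) = 1
t_q=1/2 is in segment 0 (τ=1/2); S_0(τ)=-3197/1696

y_0=-2 y_1=-1 y_2=3 y_3=-1 y_4=1
S(1/2) = -3197/1696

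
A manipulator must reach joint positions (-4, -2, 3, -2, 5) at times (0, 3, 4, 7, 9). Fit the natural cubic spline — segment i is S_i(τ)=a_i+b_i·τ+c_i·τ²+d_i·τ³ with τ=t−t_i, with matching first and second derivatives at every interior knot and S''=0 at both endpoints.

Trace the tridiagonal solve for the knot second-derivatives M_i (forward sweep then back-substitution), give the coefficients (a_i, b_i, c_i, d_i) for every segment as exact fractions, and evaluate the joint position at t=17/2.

  seg 0: a=-4 b=-1595/1116 c=0 d=2339/10044
  seg 1: a=-2 b=2711/558 c=2339/1116 d=-727/372
  seg 2: a=3 b=3557/1116 c=-1051/279 d=7195/10044
  seg 3: a=-2 b=-41/558 c=997/372 d=-997/2232
S(17/2) = 14359/5952

Δ: Δ0=2/3, Δ1=5, Δ2=-5/3, Δ3=7/2
row 1: diag=8, rhs=26; c'=1/8, d'=13/4
row 2: denom=8−1·1/8=63/8; d'=(-40−1·13/4)/(63/8)=-346/63
row 3: denom=10−3·8/21=62/7; d'=(31−3·-346/63)/(62/7)=997/186
back: M3=997/186
back: M2=-346/63−8/21·997/186=-2102/279
back: M1=13/4−1/8·-2102/279=2339/558
M: M0=0, M1=2339/558, M2=-2102/279, M3=997/186, M4=0
seg 0: a=-4, c=M0/2=0, d=(M1−M0)/(6·3)=2339/10044, b=Δ0−h0·(2M0+M1)/6=-1595/1116
seg 1: a=-2, c=M1/2=2339/1116, d=(M2−M1)/(6·1)=-727/372, b=Δ1−h1·(2M1+M2)/6=2711/558
seg 2: a=3, c=M2/2=-1051/279, d=(M3−M2)/(6·3)=7195/10044, b=Δ2−h2·(2M2+M3)/6=3557/1116
seg 3: a=-2, c=M3/2=997/372, d=(M4−M3)/(6·2)=-997/2232, b=Δ3−h3·(2M3+M4)/6=-41/558
t_q=17/2 → seg 3, τ=3/2; S=-2+-41/558·τ+997/372·τ²+-997/2232·τ³=14359/5952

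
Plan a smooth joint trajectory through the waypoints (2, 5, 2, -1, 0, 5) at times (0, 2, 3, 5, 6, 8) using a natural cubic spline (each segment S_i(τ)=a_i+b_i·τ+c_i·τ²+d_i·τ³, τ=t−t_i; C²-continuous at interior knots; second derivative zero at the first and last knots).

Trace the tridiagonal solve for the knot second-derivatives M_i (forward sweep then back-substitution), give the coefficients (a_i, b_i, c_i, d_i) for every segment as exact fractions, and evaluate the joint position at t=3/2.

Δ: Δ0=3/2, Δ1=-3, Δ2=-3/2, Δ3=1, Δ4=5/2
row 1: diag=6, rhs=-27; c'=1/6, d'=-9/2
row 2: denom=6−1·1/6=35/6; d'=(9−1·-9/2)/(35/6)=81/35
row 3: denom=6−2·12/35=186/35; d'=(15−2·81/35)/(186/35)=121/62
row 4: denom=6−1·35/186=1081/186; d'=(9−1·121/62)/(1081/186)=57/47
back: M4=57/47
back: M3=121/62−35/186·57/47=81/47
back: M2=81/35−12/35·81/47=81/47
back: M1=-9/2−1/6·81/47=-225/47
M: M0=0, M1=-225/47, M2=81/47, M3=81/47, M4=57/47, M5=0
seg 0: a=2, c=M0/2=0, d=(M1−M0)/(6·2)=-75/188, b=Δ0−h0·(2M0+M1)/6=291/94
seg 1: a=5, c=M1/2=-225/94, d=(M2−M1)/(6·1)=51/47, b=Δ1−h1·(2M1+M2)/6=-159/94
seg 2: a=2, c=M2/2=81/94, d=(M3−M2)/(6·2)=0, b=Δ2−h2·(2M2+M3)/6=-303/94
seg 3: a=-1, c=M3/2=81/94, d=(M4−M3)/(6·1)=-4/47, b=Δ3−h3·(2M3+M4)/6=21/94
seg 4: a=0, c=M4/2=57/94, d=(M5−M4)/(6·2)=-19/188, b=Δ4−h4·(2M4+M5)/6=159/94
t_q=3/2 → seg 0, τ=3/2; S=2+291/94·τ+0·τ²+-75/188·τ³=7967/1504

  seg 0: a=2 b=291/94 c=0 d=-75/188
  seg 1: a=5 b=-159/94 c=-225/94 d=51/47
  seg 2: a=2 b=-303/94 c=81/94 d=0
  seg 3: a=-1 b=21/94 c=81/94 d=-4/47
  seg 4: a=0 b=159/94 c=57/94 d=-19/188
S(3/2) = 7967/1504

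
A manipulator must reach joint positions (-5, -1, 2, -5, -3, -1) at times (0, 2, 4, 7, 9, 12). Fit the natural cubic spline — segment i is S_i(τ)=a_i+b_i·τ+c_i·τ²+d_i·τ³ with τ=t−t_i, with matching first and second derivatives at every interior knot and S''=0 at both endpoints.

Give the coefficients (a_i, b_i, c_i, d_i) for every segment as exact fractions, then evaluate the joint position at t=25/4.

Δ: Δ0=2, Δ1=3/2, Δ2=-7/3, Δ3=1, Δ4=2/3
row 1: diag=8, rhs=-3; c'=1/4, d'=-3/8
row 2: denom=10−2·1/4=19/2; d'=(-23−2·-3/8)/(19/2)=-89/38
row 3: denom=10−3·6/19=172/19; d'=(20−3·-89/38)/(172/19)=1027/344
row 4: denom=10−2·19/86=411/43; d'=(-2−2·1027/344)/(411/43)=-457/548
back: M4=-457/548
back: M3=1027/344−19/86·-457/548=1737/548
back: M2=-89/38−6/19·1737/548=-458/137
back: M1=-3/8−1/4·-458/137=505/1096
M: M0=0, M1=505/1096, M2=-458/137, M3=1737/548, M4=-457/548, M5=0
seg 0: a=-5, c=M0/2=0, d=(M1−M0)/(6·2)=505/13152, b=Δ0−h0·(2M0+M1)/6=6071/3288
seg 1: a=-1, c=M1/2=505/2192, d=(M2−M1)/(6·2)=-4169/13152, b=Δ1−h1·(2M1+M2)/6=3793/1644
seg 2: a=2, c=M2/2=-229/137, d=(M3−M2)/(6·3)=3569/9864, b=Δ2−h2·(2M2+M3)/6=-1891/3288
seg 3: a=-5, c=M3/2=1737/1096, d=(M4−M3)/(6·2)=-1097/3288, b=Δ3−h3·(2M3+M4)/6=-1373/1644
seg 4: a=-3, c=M4/2=-457/1096, d=(M5−M4)/(6·3)=457/9864, b=Δ4−h4·(2M4+M5)/6=2467/1644
t_q=25/4 → seg 2, τ=9/4; S=2+-1891/3288·τ+-229/137·τ²+3569/9864·τ³=-254959/70144

  seg 0: a=-5 b=6071/3288 c=0 d=505/13152
  seg 1: a=-1 b=3793/1644 c=505/2192 d=-4169/13152
  seg 2: a=2 b=-1891/3288 c=-229/137 d=3569/9864
  seg 3: a=-5 b=-1373/1644 c=1737/1096 d=-1097/3288
  seg 4: a=-3 b=2467/1644 c=-457/1096 d=457/9864
S(25/4) = -254959/70144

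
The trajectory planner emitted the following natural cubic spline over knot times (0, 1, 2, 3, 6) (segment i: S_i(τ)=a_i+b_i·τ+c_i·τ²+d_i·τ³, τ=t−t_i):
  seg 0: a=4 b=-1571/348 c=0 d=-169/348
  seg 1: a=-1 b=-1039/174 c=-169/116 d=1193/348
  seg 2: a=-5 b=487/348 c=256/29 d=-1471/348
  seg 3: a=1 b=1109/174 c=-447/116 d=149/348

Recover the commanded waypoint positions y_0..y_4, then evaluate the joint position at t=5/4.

y_0=4 y_1=-1 y_2=-5 y_3=1 y_4=-3
S(5/4) = -18785/7424

y_0 = S_0(0) = a_0 = 4
y_1 = S_1(0) = a_1 = -1
y_2 = S_2(0) = a_2 = -5
y_3 = S_3(0) = a_3 = 1
y_4 = S_3(3) = -3
t_q=5/4 is in segment 1 (τ=1/4); S_1(τ)=-18785/7424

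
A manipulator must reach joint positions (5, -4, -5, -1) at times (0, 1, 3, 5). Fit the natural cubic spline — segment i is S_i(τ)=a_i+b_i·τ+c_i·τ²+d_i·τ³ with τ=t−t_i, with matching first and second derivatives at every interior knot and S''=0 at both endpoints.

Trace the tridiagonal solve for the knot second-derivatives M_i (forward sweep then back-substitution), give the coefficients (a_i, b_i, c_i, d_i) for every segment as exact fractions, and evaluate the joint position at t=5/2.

  seg 0: a=5 b=-459/44 c=0 d=63/44
  seg 1: a=-4 b=-135/22 c=189/44 d=-65/88
  seg 2: a=-5 b=24/11 c=-3/22 d=1/44
S(5/2) = -4247/704

Δ: Δ0=-9, Δ1=-1/2, Δ2=2
row 1: diag=6, rhs=51; c'=1/3, d'=17/2
row 2: denom=8−2·1/3=22/3; d'=(15−2·17/2)/(22/3)=-3/11
back: M2=-3/11
back: M1=17/2−1/3·-3/11=189/22
M: M0=0, M1=189/22, M2=-3/11, M3=0
seg 0: a=5, c=M0/2=0, d=(M1−M0)/(6·1)=63/44, b=Δ0−h0·(2M0+M1)/6=-459/44
seg 1: a=-4, c=M1/2=189/44, d=(M2−M1)/(6·2)=-65/88, b=Δ1−h1·(2M1+M2)/6=-135/22
seg 2: a=-5, c=M2/2=-3/22, d=(M3−M2)/(6·2)=1/44, b=Δ2−h2·(2M2+M3)/6=24/11
t_q=5/2 → seg 1, τ=3/2; S=-4+-135/22·τ+189/44·τ²+-65/88·τ³=-4247/704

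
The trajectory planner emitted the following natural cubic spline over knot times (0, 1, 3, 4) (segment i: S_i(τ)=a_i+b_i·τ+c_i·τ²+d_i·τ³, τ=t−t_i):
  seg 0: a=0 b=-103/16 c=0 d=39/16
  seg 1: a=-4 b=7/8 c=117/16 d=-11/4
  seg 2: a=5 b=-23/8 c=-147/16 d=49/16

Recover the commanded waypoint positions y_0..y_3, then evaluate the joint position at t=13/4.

y_0 = S_0(0) = a_0 = 0
y_1 = S_1(0) = a_1 = -4
y_2 = S_2(0) = a_2 = 5
y_3 = S_2(1) = -4
t_q=13/4 is in segment 2 (τ=1/4); S_2(τ)=3845/1024

y_0=0 y_1=-4 y_2=5 y_3=-4
S(13/4) = 3845/1024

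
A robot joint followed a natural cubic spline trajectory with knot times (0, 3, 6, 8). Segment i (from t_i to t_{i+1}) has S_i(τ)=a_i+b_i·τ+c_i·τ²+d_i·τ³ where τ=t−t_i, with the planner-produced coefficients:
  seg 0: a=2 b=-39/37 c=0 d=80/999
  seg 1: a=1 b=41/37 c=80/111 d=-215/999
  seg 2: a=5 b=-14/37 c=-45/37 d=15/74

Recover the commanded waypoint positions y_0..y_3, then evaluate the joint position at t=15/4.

y_0 = S_0(0) = a_0 = 2
y_1 = S_1(0) = a_1 = 1
y_2 = S_2(0) = a_2 = 5
y_3 = S_2(2) = 1
t_q=15/4 is in segment 1 (τ=3/4); S_1(τ)=5081/2368

y_0=2 y_1=1 y_2=5 y_3=1
S(15/4) = 5081/2368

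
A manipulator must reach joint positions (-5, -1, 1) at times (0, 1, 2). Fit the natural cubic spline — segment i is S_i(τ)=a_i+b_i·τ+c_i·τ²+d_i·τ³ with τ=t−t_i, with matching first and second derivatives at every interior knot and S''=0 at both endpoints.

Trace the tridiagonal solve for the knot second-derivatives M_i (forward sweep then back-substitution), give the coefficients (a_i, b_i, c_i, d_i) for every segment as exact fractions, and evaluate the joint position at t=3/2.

  seg 0: a=-5 b=9/2 c=0 d=-1/2
  seg 1: a=-1 b=3 c=-3/2 d=1/2
S(3/2) = 3/16

Δ: Δ0=4, Δ1=2
row 1: diag=4, rhs=-12; c'=1/4, d'=-3
back: M1=-3
M: M0=0, M1=-3, M2=0
seg 0: a=-5, c=M0/2=0, d=(M1−M0)/(6·1)=-1/2, b=Δ0−h0·(2M0+M1)/6=9/2
seg 1: a=-1, c=M1/2=-3/2, d=(M2−M1)/(6·1)=1/2, b=Δ1−h1·(2M1+M2)/6=3
t_q=3/2 → seg 1, τ=1/2; S=-1+3·τ+-3/2·τ²+1/2·τ³=3/16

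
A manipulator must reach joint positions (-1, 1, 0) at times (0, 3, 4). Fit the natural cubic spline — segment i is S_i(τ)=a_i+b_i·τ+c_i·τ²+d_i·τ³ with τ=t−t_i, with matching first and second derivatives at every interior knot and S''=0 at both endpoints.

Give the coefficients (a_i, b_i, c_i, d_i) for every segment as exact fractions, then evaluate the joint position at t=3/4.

Δ: Δ0=2/3, Δ1=-1
row 1: diag=8, rhs=-10; c'=1/8, d'=-5/4
back: M1=-5/4
M: M0=0, M1=-5/4, M2=0
seg 0: a=-1, c=M0/2=0, d=(M1−M0)/(6·3)=-5/72, b=Δ0−h0·(2M0+M1)/6=31/24
seg 1: a=1, c=M1/2=-5/8, d=(M2−M1)/(6·1)=5/24, b=Δ1−h1·(2M1+M2)/6=-7/12
t_q=3/4 → seg 0, τ=3/4; S=-1+31/24·τ+0·τ²+-5/72·τ³=-31/512

  seg 0: a=-1 b=31/24 c=0 d=-5/72
  seg 1: a=1 b=-7/12 c=-5/8 d=5/24
S(3/4) = -31/512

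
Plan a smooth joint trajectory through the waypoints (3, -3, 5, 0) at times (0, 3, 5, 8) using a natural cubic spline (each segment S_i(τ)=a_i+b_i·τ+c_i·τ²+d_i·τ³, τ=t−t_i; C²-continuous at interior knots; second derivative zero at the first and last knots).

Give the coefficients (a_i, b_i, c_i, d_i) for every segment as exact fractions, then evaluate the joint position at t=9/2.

  seg 0: a=3 b=-203/48 c=0 d=107/432
  seg 1: a=-3 b=59/24 c=107/48 d=-35/48
  seg 2: a=5 b=21/8 c=-103/48 d=103/432
S(9/2) = 415/128

Δ: Δ0=-2, Δ1=4, Δ2=-5/3
row 1: diag=10, rhs=36; c'=1/5, d'=18/5
row 2: denom=10−2·1/5=48/5; d'=(-34−2·18/5)/(48/5)=-103/24
back: M2=-103/24
back: M1=18/5−1/5·-103/24=107/24
M: M0=0, M1=107/24, M2=-103/24, M3=0
seg 0: a=3, c=M0/2=0, d=(M1−M0)/(6·3)=107/432, b=Δ0−h0·(2M0+M1)/6=-203/48
seg 1: a=-3, c=M1/2=107/48, d=(M2−M1)/(6·2)=-35/48, b=Δ1−h1·(2M1+M2)/6=59/24
seg 2: a=5, c=M2/2=-103/48, d=(M3−M2)/(6·3)=103/432, b=Δ2−h2·(2M2+M3)/6=21/8
t_q=9/2 → seg 1, τ=3/2; S=-3+59/24·τ+107/48·τ²+-35/48·τ³=415/128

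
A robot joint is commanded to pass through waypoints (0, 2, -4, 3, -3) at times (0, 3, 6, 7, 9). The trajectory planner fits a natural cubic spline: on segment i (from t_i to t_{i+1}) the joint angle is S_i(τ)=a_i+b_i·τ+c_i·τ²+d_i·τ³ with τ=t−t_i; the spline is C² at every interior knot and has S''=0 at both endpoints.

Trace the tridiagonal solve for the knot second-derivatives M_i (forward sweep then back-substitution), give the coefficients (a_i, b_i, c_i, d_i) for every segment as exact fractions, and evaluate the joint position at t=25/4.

Δ: Δ0=2/3, Δ1=-2, Δ2=7, Δ3=-3
row 1: diag=12, rhs=-16; c'=1/4, d'=-4/3
row 2: denom=8−3·1/4=29/4; d'=(54−3·-4/3)/(29/4)=8
row 3: denom=6−1·4/29=170/29; d'=(-60−1·8)/(170/29)=-58/5
back: M3=-58/5
back: M2=8−4/29·-58/5=48/5
back: M1=-4/3−1/4·48/5=-56/15
M: M0=0, M1=-56/15, M2=48/5, M3=-58/5, M4=0
seg 0: a=0, c=M0/2=0, d=(M1−M0)/(6·3)=-28/135, b=Δ0−h0·(2M0+M1)/6=38/15
seg 1: a=2, c=M1/2=-28/15, d=(M2−M1)/(6·3)=20/27, b=Δ1−h1·(2M1+M2)/6=-46/15
seg 2: a=-4, c=M2/2=24/5, d=(M3−M2)/(6·1)=-53/15, b=Δ2−h2·(2M2+M3)/6=86/15
seg 3: a=3, c=M3/2=-29/5, d=(M4−M3)/(6·2)=29/30, b=Δ3−h3·(2M3+M4)/6=71/15
t_q=25/4 → seg 2, τ=1/4; S=-4+86/15·τ+24/5·τ²+-53/15·τ³=-743/320

  seg 0: a=0 b=38/15 c=0 d=-28/135
  seg 1: a=2 b=-46/15 c=-28/15 d=20/27
  seg 2: a=-4 b=86/15 c=24/5 d=-53/15
  seg 3: a=3 b=71/15 c=-29/5 d=29/30
S(25/4) = -743/320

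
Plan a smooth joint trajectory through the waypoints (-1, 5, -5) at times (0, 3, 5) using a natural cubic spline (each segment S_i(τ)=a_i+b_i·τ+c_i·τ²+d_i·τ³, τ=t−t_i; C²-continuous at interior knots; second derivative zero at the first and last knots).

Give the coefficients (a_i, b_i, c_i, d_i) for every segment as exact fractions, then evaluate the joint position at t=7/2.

Δ: Δ0=2, Δ1=-5
row 1: diag=10, rhs=-42; c'=1/5, d'=-21/5
back: M1=-21/5
M: M0=0, M1=-21/5, M2=0
seg 0: a=-1, c=M0/2=0, d=(M1−M0)/(6·3)=-7/30, b=Δ0−h0·(2M0+M1)/6=41/10
seg 1: a=5, c=M1/2=-21/10, d=(M2−M1)/(6·2)=7/20, b=Δ1−h1·(2M1+M2)/6=-11/5
t_q=7/2 → seg 1, τ=1/2; S=5+-11/5·τ+-21/10·τ²+7/20·τ³=547/160

  seg 0: a=-1 b=41/10 c=0 d=-7/30
  seg 1: a=5 b=-11/5 c=-21/10 d=7/20
S(7/2) = 547/160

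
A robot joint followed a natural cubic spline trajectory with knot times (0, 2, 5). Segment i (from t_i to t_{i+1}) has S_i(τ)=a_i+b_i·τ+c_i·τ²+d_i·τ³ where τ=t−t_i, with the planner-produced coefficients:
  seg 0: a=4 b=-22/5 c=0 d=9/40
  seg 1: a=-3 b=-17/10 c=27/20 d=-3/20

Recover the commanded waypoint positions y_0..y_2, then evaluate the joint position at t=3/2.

y_0=4 y_1=-3 y_2=0
S(3/2) = -589/320

y_0 = S_0(0) = a_0 = 4
y_1 = S_1(0) = a_1 = -3
y_2 = S_1(3) = 0
t_q=3/2 is in segment 0 (τ=3/2); S_0(τ)=-589/320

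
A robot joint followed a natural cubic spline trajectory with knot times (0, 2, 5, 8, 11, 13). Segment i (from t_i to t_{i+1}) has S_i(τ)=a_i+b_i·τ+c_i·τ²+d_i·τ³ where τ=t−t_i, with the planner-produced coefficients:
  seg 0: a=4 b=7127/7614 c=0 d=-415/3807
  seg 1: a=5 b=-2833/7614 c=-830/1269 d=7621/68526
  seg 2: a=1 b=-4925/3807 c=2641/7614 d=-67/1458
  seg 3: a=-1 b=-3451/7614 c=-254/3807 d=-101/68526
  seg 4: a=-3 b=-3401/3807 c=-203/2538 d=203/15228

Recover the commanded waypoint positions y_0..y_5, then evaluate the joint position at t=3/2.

y_0=4 y_1=5 y_2=1 y_3=-1 y_4=-3 y_5=-5
S(3/2) = 51127/10152

y_0 = S_0(0) = a_0 = 4
y_1 = S_1(0) = a_1 = 5
y_2 = S_2(0) = a_2 = 1
y_3 = S_3(0) = a_3 = -1
y_4 = S_4(0) = a_4 = -3
y_5 = S_4(2) = -5
t_q=3/2 is in segment 0 (τ=3/2); S_0(τ)=51127/10152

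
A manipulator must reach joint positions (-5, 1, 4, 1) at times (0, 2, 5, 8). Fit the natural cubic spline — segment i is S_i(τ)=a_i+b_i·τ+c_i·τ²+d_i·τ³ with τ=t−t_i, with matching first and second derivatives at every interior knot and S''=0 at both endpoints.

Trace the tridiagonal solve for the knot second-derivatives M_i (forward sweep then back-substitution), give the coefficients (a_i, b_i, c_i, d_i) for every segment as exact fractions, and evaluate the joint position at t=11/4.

Δ: Δ0=3, Δ1=1, Δ2=-1
row 1: diag=10, rhs=-12; c'=3/10, d'=-6/5
row 2: denom=12−3·3/10=111/10; d'=(-12−3·-6/5)/(111/10)=-28/37
back: M2=-28/37
back: M1=-6/5−3/10·-28/37=-36/37
M: M0=0, M1=-36/37, M2=-28/37, M3=0
seg 0: a=-5, c=M0/2=0, d=(M1−M0)/(6·2)=-3/37, b=Δ0−h0·(2M0+M1)/6=123/37
seg 1: a=1, c=M1/2=-18/37, d=(M2−M1)/(6·3)=4/333, b=Δ1−h1·(2M1+M2)/6=87/37
seg 2: a=4, c=M2/2=-14/37, d=(M3−M2)/(6·3)=14/333, b=Δ2−h2·(2M2+M3)/6=-9/37
t_q=11/4 → seg 1, τ=3/4; S=1+87/37·τ+-18/37·τ²+4/333·τ³=1477/592

  seg 0: a=-5 b=123/37 c=0 d=-3/37
  seg 1: a=1 b=87/37 c=-18/37 d=4/333
  seg 2: a=4 b=-9/37 c=-14/37 d=14/333
S(11/4) = 1477/592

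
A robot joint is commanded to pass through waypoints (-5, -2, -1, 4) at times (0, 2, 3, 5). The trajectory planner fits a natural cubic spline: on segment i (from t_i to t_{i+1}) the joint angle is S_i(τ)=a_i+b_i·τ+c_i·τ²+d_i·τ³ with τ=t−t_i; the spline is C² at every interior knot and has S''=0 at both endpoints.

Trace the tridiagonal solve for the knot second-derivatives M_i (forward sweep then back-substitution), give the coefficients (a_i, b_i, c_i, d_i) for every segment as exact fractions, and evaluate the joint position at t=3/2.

  seg 0: a=-5 b=123/70 c=0 d=-9/140
  seg 1: a=-2 b=69/70 c=-27/70 d=2/5
  seg 2: a=-1 b=99/70 c=57/70 d=-19/140
S(3/2) = -413/160

Δ: Δ0=3/2, Δ1=1, Δ2=5/2
row 1: diag=6, rhs=-3; c'=1/6, d'=-1/2
row 2: denom=6−1·1/6=35/6; d'=(9−1·-1/2)/(35/6)=57/35
back: M2=57/35
back: M1=-1/2−1/6·57/35=-27/35
M: M0=0, M1=-27/35, M2=57/35, M3=0
seg 0: a=-5, c=M0/2=0, d=(M1−M0)/(6·2)=-9/140, b=Δ0−h0·(2M0+M1)/6=123/70
seg 1: a=-2, c=M1/2=-27/70, d=(M2−M1)/(6·1)=2/5, b=Δ1−h1·(2M1+M2)/6=69/70
seg 2: a=-1, c=M2/2=57/70, d=(M3−M2)/(6·2)=-19/140, b=Δ2−h2·(2M2+M3)/6=99/70
t_q=3/2 → seg 0, τ=3/2; S=-5+123/70·τ+0·τ²+-9/140·τ³=-413/160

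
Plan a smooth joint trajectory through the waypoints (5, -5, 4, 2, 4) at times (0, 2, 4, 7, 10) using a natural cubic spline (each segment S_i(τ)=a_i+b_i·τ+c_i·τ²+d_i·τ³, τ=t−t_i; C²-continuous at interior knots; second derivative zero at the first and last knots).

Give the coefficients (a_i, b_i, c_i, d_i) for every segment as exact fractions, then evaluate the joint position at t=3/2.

Δ: Δ0=-5, Δ1=9/2, Δ2=-2/3, Δ3=2/3
row 1: diag=8, rhs=57; c'=1/4, d'=57/8
row 2: denom=10−2·1/4=19/2; d'=(-31−2·57/8)/(19/2)=-181/38
row 3: denom=12−3·6/19=210/19; d'=(8−3·-181/38)/(210/19)=121/60
back: M3=121/60
back: M2=-181/38−6/19·121/60=-27/5
back: M1=57/8−1/4·-27/5=339/40
M: M0=0, M1=339/40, M2=-27/5, M3=121/60, M4=0
seg 0: a=5, c=M0/2=0, d=(M1−M0)/(6·2)=113/160, b=Δ0−h0·(2M0+M1)/6=-313/40
seg 1: a=-5, c=M1/2=339/80, d=(M2−M1)/(6·2)=-37/32, b=Δ1−h1·(2M1+M2)/6=13/20
seg 2: a=4, c=M2/2=-27/10, d=(M3−M2)/(6·3)=89/216, b=Δ2−h2·(2M2+M3)/6=149/40
seg 3: a=2, c=M3/2=121/120, d=(M4−M3)/(6·3)=-121/1080, b=Δ3−h3·(2M3+M4)/6=-27/20
t_q=3/2 → seg 0, τ=3/2; S=5+-313/40·τ+0·τ²+113/160·τ³=-5573/1280

  seg 0: a=5 b=-313/40 c=0 d=113/160
  seg 1: a=-5 b=13/20 c=339/80 d=-37/32
  seg 2: a=4 b=149/40 c=-27/10 d=89/216
  seg 3: a=2 b=-27/20 c=121/120 d=-121/1080
S(3/2) = -5573/1280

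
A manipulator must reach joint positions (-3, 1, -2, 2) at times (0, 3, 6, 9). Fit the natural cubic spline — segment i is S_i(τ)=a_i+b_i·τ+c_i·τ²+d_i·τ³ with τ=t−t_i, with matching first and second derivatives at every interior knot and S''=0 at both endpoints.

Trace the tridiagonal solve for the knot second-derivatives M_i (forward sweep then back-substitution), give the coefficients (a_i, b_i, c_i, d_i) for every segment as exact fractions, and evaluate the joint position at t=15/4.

  seg 0: a=-3 b=19/9 c=0 d=-7/81
  seg 1: a=1 b=-2/9 c=-7/9 d=14/81
  seg 2: a=-2 b=-2/9 c=7/9 d=-7/81
S(15/4) = 15/32

Δ: Δ0=4/3, Δ1=-1, Δ2=4/3
row 1: diag=12, rhs=-14; c'=1/4, d'=-7/6
row 2: denom=12−3·1/4=45/4; d'=(14−3·-7/6)/(45/4)=14/9
back: M2=14/9
back: M1=-7/6−1/4·14/9=-14/9
M: M0=0, M1=-14/9, M2=14/9, M3=0
seg 0: a=-3, c=M0/2=0, d=(M1−M0)/(6·3)=-7/81, b=Δ0−h0·(2M0+M1)/6=19/9
seg 1: a=1, c=M1/2=-7/9, d=(M2−M1)/(6·3)=14/81, b=Δ1−h1·(2M1+M2)/6=-2/9
seg 2: a=-2, c=M2/2=7/9, d=(M3−M2)/(6·3)=-7/81, b=Δ2−h2·(2M2+M3)/6=-2/9
t_q=15/4 → seg 1, τ=3/4; S=1+-2/9·τ+-7/9·τ²+14/81·τ³=15/32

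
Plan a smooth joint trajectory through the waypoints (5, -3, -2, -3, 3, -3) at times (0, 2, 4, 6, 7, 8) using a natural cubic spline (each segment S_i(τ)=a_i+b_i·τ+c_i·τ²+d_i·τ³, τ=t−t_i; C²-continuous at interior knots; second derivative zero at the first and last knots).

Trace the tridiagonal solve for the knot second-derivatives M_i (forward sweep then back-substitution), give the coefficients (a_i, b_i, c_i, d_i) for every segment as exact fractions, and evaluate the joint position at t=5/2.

Δ: Δ0=-4, Δ1=1/2, Δ2=-1/2, Δ3=6, Δ4=-6
row 1: diag=8, rhs=27; c'=1/4, d'=27/8
row 2: denom=8−2·1/4=15/2; d'=(-6−2·27/8)/(15/2)=-17/10
row 3: denom=6−2·4/15=82/15; d'=(39−2·-17/10)/(82/15)=318/41
row 4: denom=4−1·15/82=313/82; d'=(-72−1·318/41)/(313/82)=-6540/313
back: M4=-6540/313
back: M3=318/41−15/82·-6540/313=3624/313
back: M2=-17/10−4/15·3624/313=-2997/626
back: M1=27/8−1/4·-2997/626=1431/313
M: M0=0, M1=1431/313, M2=-2997/626, M3=3624/313, M4=-6540/313, M5=0
seg 0: a=5, c=M0/2=0, d=(M1−M0)/(6·2)=477/1252, b=Δ0−h0·(2M0+M1)/6=-1729/313
seg 1: a=-3, c=M1/2=1431/626, d=(M2−M1)/(6·2)=-1953/2504, b=Δ1−h1·(2M1+M2)/6=-298/313
seg 2: a=-2, c=M2/2=-2997/1252, d=(M3−M2)/(6·2)=3415/2504, b=Δ2−h2·(2M2+M3)/6=-731/626
seg 3: a=-3, c=M3/2=1812/313, d=(M4−M3)/(6·1)=-1694/313, b=Δ3−h3·(2M3+M4)/6=1760/313
seg 4: a=3, c=M4/2=-3270/313, d=(M5−M4)/(6·1)=1090/313, b=Δ4−h4·(2M4+M5)/6=302/313
t_q=5/2 → seg 1, τ=1/2; S=-3+-298/313·τ+1431/626·τ²+-1953/2504·τ³=-60137/20032

  seg 0: a=5 b=-1729/313 c=0 d=477/1252
  seg 1: a=-3 b=-298/313 c=1431/626 d=-1953/2504
  seg 2: a=-2 b=-731/626 c=-2997/1252 d=3415/2504
  seg 3: a=-3 b=1760/313 c=1812/313 d=-1694/313
  seg 4: a=3 b=302/313 c=-3270/313 d=1090/313
S(5/2) = -60137/20032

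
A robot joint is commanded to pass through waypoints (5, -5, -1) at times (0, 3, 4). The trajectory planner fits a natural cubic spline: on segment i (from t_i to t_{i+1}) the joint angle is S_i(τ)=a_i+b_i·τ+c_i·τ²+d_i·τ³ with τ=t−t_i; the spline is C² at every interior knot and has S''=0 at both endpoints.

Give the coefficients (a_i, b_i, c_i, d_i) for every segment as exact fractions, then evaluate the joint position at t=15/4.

  seg 0: a=5 b=-73/12 c=0 d=11/36
  seg 1: a=-5 b=13/6 c=11/4 d=-11/12
S(15/4) = -567/256

Δ: Δ0=-10/3, Δ1=4
row 1: diag=8, rhs=44; c'=1/8, d'=11/2
back: M1=11/2
M: M0=0, M1=11/2, M2=0
seg 0: a=5, c=M0/2=0, d=(M1−M0)/(6·3)=11/36, b=Δ0−h0·(2M0+M1)/6=-73/12
seg 1: a=-5, c=M1/2=11/4, d=(M2−M1)/(6·1)=-11/12, b=Δ1−h1·(2M1+M2)/6=13/6
t_q=15/4 → seg 1, τ=3/4; S=-5+13/6·τ+11/4·τ²+-11/12·τ³=-567/256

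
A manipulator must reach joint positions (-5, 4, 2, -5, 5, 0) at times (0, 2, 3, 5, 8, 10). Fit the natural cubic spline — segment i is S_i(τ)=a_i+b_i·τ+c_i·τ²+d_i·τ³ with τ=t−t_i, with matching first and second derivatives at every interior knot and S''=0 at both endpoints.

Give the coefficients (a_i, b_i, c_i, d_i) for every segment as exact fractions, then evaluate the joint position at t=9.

  seg 0: a=-5 b=23057/3534 c=0 d=-3577/7068
  seg 1: a=4 b=1595/3534 c=-3577/1178 d=1034/1767
  seg 2: a=2 b=-13663/3534 c=-1509/1178 d=2587/3534
  seg 3: a=-5 b=-727/3534 c=3665/1178 d=-3413/5301
  seg 4: a=5 b=3809/3534 c=-3161/1178 d=3161/7068
S(9) = 9051/2356

Δ: Δ0=9/2, Δ1=-2, Δ2=-7/2, Δ3=10/3, Δ4=-5/2
row 1: diag=6, rhs=-39; c'=1/6, d'=-13/2
row 2: denom=6−1·1/6=35/6; d'=(-9−1·-13/2)/(35/6)=-3/7
row 3: denom=10−2·12/35=326/35; d'=(41−2·-3/7)/(326/35)=1465/326
row 4: denom=10−3·105/326=2945/326; d'=(-35−3·1465/326)/(2945/326)=-3161/589
back: M4=-3161/589
back: M3=1465/326−105/326·-3161/589=3665/589
back: M2=-3/7−12/35·3665/589=-1509/589
back: M1=-13/2−1/6·-1509/589=-3577/589
M: M0=0, M1=-3577/589, M2=-1509/589, M3=3665/589, M4=-3161/589, M5=0
seg 0: a=-5, c=M0/2=0, d=(M1−M0)/(6·2)=-3577/7068, b=Δ0−h0·(2M0+M1)/6=23057/3534
seg 1: a=4, c=M1/2=-3577/1178, d=(M2−M1)/(6·1)=1034/1767, b=Δ1−h1·(2M1+M2)/6=1595/3534
seg 2: a=2, c=M2/2=-1509/1178, d=(M3−M2)/(6·2)=2587/3534, b=Δ2−h2·(2M2+M3)/6=-13663/3534
seg 3: a=-5, c=M3/2=3665/1178, d=(M4−M3)/(6·3)=-3413/5301, b=Δ3−h3·(2M3+M4)/6=-727/3534
seg 4: a=5, c=M4/2=-3161/1178, d=(M5−M4)/(6·2)=3161/7068, b=Δ4−h4·(2M4+M5)/6=3809/3534
t_q=9 → seg 4, τ=1; S=5+3809/3534·τ+-3161/1178·τ²+3161/7068·τ³=9051/2356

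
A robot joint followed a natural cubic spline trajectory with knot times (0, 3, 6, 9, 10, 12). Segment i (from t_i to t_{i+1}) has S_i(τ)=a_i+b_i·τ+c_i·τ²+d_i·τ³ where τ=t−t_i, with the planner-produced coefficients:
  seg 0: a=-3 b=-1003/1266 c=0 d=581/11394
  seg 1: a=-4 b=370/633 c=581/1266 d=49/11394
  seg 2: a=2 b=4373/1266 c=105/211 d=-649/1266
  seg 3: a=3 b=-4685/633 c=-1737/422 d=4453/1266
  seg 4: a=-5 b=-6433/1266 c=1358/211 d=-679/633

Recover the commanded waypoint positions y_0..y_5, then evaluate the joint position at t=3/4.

y_0=-3 y_1=-4 y_2=2 y_3=3 y_4=-5 y_5=2
S(3/4) = -96491/27008

y_0 = S_0(0) = a_0 = -3
y_1 = S_1(0) = a_1 = -4
y_2 = S_2(0) = a_2 = 2
y_3 = S_3(0) = a_3 = 3
y_4 = S_4(0) = a_4 = -5
y_5 = S_4(2) = 2
t_q=3/4 is in segment 0 (τ=3/4); S_0(τ)=-96491/27008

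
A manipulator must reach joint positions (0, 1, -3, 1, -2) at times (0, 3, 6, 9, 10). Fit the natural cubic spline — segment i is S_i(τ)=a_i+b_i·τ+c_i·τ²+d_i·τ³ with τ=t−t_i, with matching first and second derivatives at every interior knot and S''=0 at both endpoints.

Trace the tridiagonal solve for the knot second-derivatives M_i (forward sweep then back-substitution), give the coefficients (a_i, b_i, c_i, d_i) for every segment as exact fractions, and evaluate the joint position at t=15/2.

Δ: Δ0=1/3, Δ1=-4/3, Δ2=4/3, Δ3=-3
row 1: diag=12, rhs=-10; c'=1/4, d'=-5/6
row 2: denom=12−3·1/4=45/4; d'=(16−3·-5/6)/(45/4)=74/45
row 3: denom=8−3·4/15=36/5; d'=(-26−3·74/45)/(36/5)=-116/27
back: M3=-116/27
back: M2=74/45−4/15·-116/27=226/81
back: M1=-5/6−1/4·226/81=-124/81
M: M0=0, M1=-124/81, M2=226/81, M3=-116/27, M4=0
seg 0: a=0, c=M0/2=0, d=(M1−M0)/(6·3)=-62/729, b=Δ0−h0·(2M0+M1)/6=89/81
seg 1: a=1, c=M1/2=-62/81, d=(M2−M1)/(6·3)=175/729, b=Δ1−h1·(2M1+M2)/6=-97/81
seg 2: a=-3, c=M2/2=113/81, d=(M3−M2)/(6·3)=-287/729, b=Δ2−h2·(2M2+M3)/6=56/81
seg 3: a=1, c=M3/2=-58/27, d=(M4−M3)/(6·1)=58/81, b=Δ3−h3·(2M3+M4)/6=-127/81
t_q=15/2 → seg 2, τ=3/2; S=-3+56/81·τ+113/81·τ²+-287/729·τ³=-11/72

  seg 0: a=0 b=89/81 c=0 d=-62/729
  seg 1: a=1 b=-97/81 c=-62/81 d=175/729
  seg 2: a=-3 b=56/81 c=113/81 d=-287/729
  seg 3: a=1 b=-127/81 c=-58/27 d=58/81
S(15/2) = -11/72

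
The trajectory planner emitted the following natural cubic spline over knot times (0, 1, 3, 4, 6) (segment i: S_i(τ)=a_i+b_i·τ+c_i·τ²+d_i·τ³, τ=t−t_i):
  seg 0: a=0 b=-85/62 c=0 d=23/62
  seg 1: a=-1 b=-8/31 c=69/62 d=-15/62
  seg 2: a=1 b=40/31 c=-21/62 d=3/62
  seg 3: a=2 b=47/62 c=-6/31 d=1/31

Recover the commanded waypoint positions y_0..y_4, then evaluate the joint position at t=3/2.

y_0=0 y_1=-1 y_2=1 y_3=2 y_4=3
S(3/2) = -437/496

y_0 = S_0(0) = a_0 = 0
y_1 = S_1(0) = a_1 = -1
y_2 = S_2(0) = a_2 = 1
y_3 = S_3(0) = a_3 = 2
y_4 = S_3(2) = 3
t_q=3/2 is in segment 1 (τ=1/2); S_1(τ)=-437/496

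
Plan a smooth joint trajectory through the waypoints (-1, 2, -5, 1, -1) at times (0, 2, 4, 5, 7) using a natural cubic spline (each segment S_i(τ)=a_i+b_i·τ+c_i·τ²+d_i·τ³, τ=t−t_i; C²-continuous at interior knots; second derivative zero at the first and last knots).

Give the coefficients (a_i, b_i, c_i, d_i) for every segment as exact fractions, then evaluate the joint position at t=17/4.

  seg 0: a=-1 b=495/128 c=0 d=-303/512
  seg 1: a=2 b=-207/64 c=-909/256 d=875/512
  seg 2: a=-5 b=393/128 c=429/64 d=-483/128
  seg 3: a=1 b=165/32 c=-591/128 d=197/256
S(17/4) = -31723/8192

Δ: Δ0=3/2, Δ1=-7/2, Δ2=6, Δ3=-1
row 1: diag=8, rhs=-30; c'=1/4, d'=-15/4
row 2: denom=6−2·1/4=11/2; d'=(57−2·-15/4)/(11/2)=129/11
row 3: denom=6−1·2/11=64/11; d'=(-42−1·129/11)/(64/11)=-591/64
back: M3=-591/64
back: M2=129/11−2/11·-591/64=429/32
back: M1=-15/4−1/4·429/32=-909/128
M: M0=0, M1=-909/128, M2=429/32, M3=-591/64, M4=0
seg 0: a=-1, c=M0/2=0, d=(M1−M0)/(6·2)=-303/512, b=Δ0−h0·(2M0+M1)/6=495/128
seg 1: a=2, c=M1/2=-909/256, d=(M2−M1)/(6·2)=875/512, b=Δ1−h1·(2M1+M2)/6=-207/64
seg 2: a=-5, c=M2/2=429/64, d=(M3−M2)/(6·1)=-483/128, b=Δ2−h2·(2M2+M3)/6=393/128
seg 3: a=1, c=M3/2=-591/128, d=(M4−M3)/(6·2)=197/256, b=Δ3−h3·(2M3+M4)/6=165/32
t_q=17/4 → seg 2, τ=1/4; S=-5+393/128·τ+429/64·τ²+-483/128·τ³=-31723/8192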